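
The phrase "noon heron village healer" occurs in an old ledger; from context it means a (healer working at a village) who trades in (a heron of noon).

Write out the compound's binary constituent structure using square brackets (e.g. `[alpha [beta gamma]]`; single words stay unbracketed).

[[noon heron] [village healer]]

The outermost head in the paraphrase is "healer" (specifically "village healer"), modified by "noon heron".
"noon heron" → head "heron", modifier "noon".
"village healer" → head "healer", modifier "village".
Assembled: [[noon heron] [village healer]].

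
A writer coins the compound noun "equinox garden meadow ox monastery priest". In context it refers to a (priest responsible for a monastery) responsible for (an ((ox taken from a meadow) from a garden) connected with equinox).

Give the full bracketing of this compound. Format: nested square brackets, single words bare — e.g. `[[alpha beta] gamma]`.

[[equinox [garden [meadow ox]]] [monastery priest]]

Overall it is a kind of priest (specifically "monastery priest"); the modifier is "equinox garden meadow ox".
"equinox garden meadow ox" → head "ox" (specifically "garden meadow ox"), modifier "equinox".
"garden meadow ox" → head "ox" (specifically "meadow ox"), modifier "garden".
"meadow ox" → head "ox", modifier "meadow".
"monastery priest" → head "priest", modifier "monastery".
Assembled: [[equinox [garden [meadow ox]]] [monastery priest]].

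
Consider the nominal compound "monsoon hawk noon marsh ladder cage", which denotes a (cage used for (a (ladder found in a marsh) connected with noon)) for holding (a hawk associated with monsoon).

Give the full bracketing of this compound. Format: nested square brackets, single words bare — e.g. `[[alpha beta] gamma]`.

At the top level: head "cage" (specifically "noon marsh ladder cage"); modifier "monsoon hawk".
"monsoon hawk" → head "hawk", modifier "monsoon".
"noon marsh ladder cage" → head "cage", modifier "noon marsh ladder".
"noon marsh ladder" → head "ladder" (specifically "marsh ladder"), modifier "noon".
"marsh ladder" → head "ladder", modifier "marsh".
Assembled: [[monsoon hawk] [[noon [marsh ladder]] cage]].

[[monsoon hawk] [[noon [marsh ladder]] cage]]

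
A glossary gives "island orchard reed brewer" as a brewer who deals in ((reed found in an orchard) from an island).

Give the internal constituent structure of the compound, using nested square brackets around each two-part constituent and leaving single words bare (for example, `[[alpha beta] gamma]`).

[[island [orchard reed]] brewer]

The outermost head in the paraphrase is "brewer", modified by "island orchard reed".
Within "island orchard reed", the head is "reed" (specifically "orchard reed") and the modifier is "island".
Within "orchard reed", the head is "reed" and the modifier is "orchard".
So the structure is [[island [orchard reed]] brewer].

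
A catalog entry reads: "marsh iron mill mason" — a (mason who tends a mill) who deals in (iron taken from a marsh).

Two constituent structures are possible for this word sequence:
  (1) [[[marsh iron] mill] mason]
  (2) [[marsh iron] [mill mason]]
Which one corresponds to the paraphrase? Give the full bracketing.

[[marsh iron] [mill mason]]

The paraphrase's head is the "mason" part ("mill mason"); its modifier is "marsh iron".
That top-level split, carried through the inner groups, gives [[marsh iron] [mill mason]].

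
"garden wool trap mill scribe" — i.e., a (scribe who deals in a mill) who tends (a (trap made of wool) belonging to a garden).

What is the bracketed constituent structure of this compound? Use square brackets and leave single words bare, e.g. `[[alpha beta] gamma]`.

[[garden [wool trap]] [mill scribe]]

Whole compound: head "scribe" (specifically "mill scribe"), modifier "garden wool trap".
Inside "garden wool trap": head "trap" (specifically "wool trap"), modifier "garden".
Inside "wool trap": head "trap", modifier "wool".
Inside "mill scribe": head "scribe", modifier "mill".
Assembled: [[garden [wool trap]] [mill scribe]].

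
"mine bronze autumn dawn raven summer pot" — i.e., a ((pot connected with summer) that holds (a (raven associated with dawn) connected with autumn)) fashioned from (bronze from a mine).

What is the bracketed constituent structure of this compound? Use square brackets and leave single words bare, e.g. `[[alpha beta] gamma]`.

Whole compound: head "pot" (specifically "autumn dawn raven summer pot"), modifier "mine bronze".
"mine bronze" → head "bronze", modifier "mine".
"autumn dawn raven summer pot" → head "pot" (specifically "summer pot"), modifier "autumn dawn raven".
"autumn dawn raven" → head "raven" (specifically "dawn raven"), modifier "autumn".
"dawn raven" → head "raven", modifier "dawn".
"summer pot" → head "pot", modifier "summer".
So the structure is [[mine bronze] [[autumn [dawn raven]] [summer pot]]].

[[mine bronze] [[autumn [dawn raven]] [summer pot]]]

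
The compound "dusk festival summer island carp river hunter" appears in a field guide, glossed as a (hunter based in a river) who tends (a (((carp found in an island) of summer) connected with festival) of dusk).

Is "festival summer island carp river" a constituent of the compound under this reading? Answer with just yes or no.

no

The top-level split is [dusk festival summer island carp] [river hunter]; the full structure is [[dusk [festival [summer [island carp]]]] [river hunter]].
"festival summer island carp river" straddles a constituent boundary, so it is not a single unit.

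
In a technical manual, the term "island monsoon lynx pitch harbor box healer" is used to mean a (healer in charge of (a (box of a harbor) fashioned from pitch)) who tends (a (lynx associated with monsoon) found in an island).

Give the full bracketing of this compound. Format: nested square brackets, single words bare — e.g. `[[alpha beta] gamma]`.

[[island [monsoon lynx]] [[pitch [harbor box]] healer]]

At the top level: head "healer" (specifically "pitch harbor box healer"); modifier "island monsoon lynx".
"island monsoon lynx" → head "lynx" (specifically "monsoon lynx"), modifier "island".
"monsoon lynx" → head "lynx", modifier "monsoon".
"pitch harbor box healer" → head "healer", modifier "pitch harbor box".
"pitch harbor box" → head "box" (specifically "harbor box"), modifier "pitch".
"harbor box" → head "box", modifier "harbor".
Putting it together: [[island [monsoon lynx]] [[pitch [harbor box]] healer]].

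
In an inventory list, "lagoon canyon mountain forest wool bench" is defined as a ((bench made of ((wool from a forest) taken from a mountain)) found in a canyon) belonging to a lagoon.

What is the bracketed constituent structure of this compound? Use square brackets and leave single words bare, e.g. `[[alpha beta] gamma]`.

Whole compound: head "bench" (specifically "canyon mountain forest wool bench"), modifier "lagoon".
Inside "canyon mountain forest wool bench": head "bench" (specifically "mountain forest wool bench"), modifier "canyon".
Inside "mountain forest wool bench": head "bench", modifier "mountain forest wool".
Inside "mountain forest wool": head "wool" (specifically "forest wool"), modifier "mountain".
Inside "forest wool": head "wool", modifier "forest".
Assembled: [lagoon [canyon [[mountain [forest wool]] bench]]].

[lagoon [canyon [[mountain [forest wool]] bench]]]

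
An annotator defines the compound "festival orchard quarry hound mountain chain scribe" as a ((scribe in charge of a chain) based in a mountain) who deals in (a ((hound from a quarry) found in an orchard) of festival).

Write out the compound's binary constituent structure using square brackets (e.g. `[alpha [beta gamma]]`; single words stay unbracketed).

[[festival [orchard [quarry hound]]] [mountain [chain scribe]]]

Overall it is a kind of scribe (specifically "mountain chain scribe"); the modifier is "festival orchard quarry hound".
"festival orchard quarry hound" → head "hound" (specifically "orchard quarry hound"), modifier "festival".
"orchard quarry hound" → head "hound" (specifically "quarry hound"), modifier "orchard".
"quarry hound" → head "hound", modifier "quarry".
"mountain chain scribe" → head "scribe" (specifically "chain scribe"), modifier "mountain".
"chain scribe" → head "scribe", modifier "chain".
Putting it together: [[festival [orchard [quarry hound]]] [mountain [chain scribe]]].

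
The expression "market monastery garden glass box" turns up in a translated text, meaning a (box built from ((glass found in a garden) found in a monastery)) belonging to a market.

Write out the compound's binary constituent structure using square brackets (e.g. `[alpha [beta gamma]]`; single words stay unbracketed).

[market [[monastery [garden glass]] box]]

Whole compound: head "box" (specifically "monastery garden glass box"), modifier "market".
"monastery garden glass box" → head "box", modifier "monastery garden glass".
"monastery garden glass" → head "glass" (specifically "garden glass"), modifier "monastery".
"garden glass" → head "glass", modifier "garden".
Assembled: [market [[monastery [garden glass]] box]].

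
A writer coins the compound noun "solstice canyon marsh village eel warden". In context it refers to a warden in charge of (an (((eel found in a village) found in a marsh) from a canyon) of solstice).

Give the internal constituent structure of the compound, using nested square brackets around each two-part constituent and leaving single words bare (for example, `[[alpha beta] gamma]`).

[[solstice [canyon [marsh [village eel]]]] warden]

Whole compound: head "warden", modifier "solstice canyon marsh village eel".
"solstice canyon marsh village eel" → head "eel" (specifically "canyon marsh village eel"), modifier "solstice".
"canyon marsh village eel" → head "eel" (specifically "marsh village eel"), modifier "canyon".
"marsh village eel" → head "eel" (specifically "village eel"), modifier "marsh".
"village eel" → head "eel", modifier "village".
So the structure is [[solstice [canyon [marsh [village eel]]]] warden].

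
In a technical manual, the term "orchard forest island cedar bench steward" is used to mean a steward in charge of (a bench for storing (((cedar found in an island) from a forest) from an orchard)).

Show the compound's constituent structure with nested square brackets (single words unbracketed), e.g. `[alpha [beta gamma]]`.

Whole compound: head "steward", modifier "orchard forest island cedar bench".
"orchard forest island cedar bench" → head "bench", modifier "orchard forest island cedar".
"orchard forest island cedar" → head "cedar" (specifically "forest island cedar"), modifier "orchard".
"forest island cedar" → head "cedar" (specifically "island cedar"), modifier "forest".
"island cedar" → head "cedar", modifier "island".
So the structure is [[[orchard [forest [island cedar]]] bench] steward].

[[[orchard [forest [island cedar]]] bench] steward]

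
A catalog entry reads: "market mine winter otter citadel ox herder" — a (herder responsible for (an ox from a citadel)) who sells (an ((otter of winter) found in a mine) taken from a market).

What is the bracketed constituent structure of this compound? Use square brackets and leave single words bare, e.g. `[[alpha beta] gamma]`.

Overall it is a kind of herder (specifically "citadel ox herder"); the modifier is "market mine winter otter".
Inside "market mine winter otter": head "otter" (specifically "mine winter otter"), modifier "market".
Inside "mine winter otter": head "otter" (specifically "winter otter"), modifier "mine".
Inside "winter otter": head "otter", modifier "winter".
Inside "citadel ox herder": head "herder", modifier "citadel ox".
Inside "citadel ox": head "ox", modifier "citadel".
So the structure is [[market [mine [winter otter]]] [[citadel ox] herder]].

[[market [mine [winter otter]]] [[citadel ox] herder]]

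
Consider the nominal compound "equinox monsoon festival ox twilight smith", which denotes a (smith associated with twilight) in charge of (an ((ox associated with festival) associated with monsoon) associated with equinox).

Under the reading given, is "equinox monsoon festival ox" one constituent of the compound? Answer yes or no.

The paraphrase groups the words so that "equinox monsoon festival ox" is one unit: it corresponds to a single parenthesized sub-phrase.
The full structure is [[equinox [monsoon [festival ox]]] [twilight smith]], in which [equinox monsoon festival ox] is a constituent.

yes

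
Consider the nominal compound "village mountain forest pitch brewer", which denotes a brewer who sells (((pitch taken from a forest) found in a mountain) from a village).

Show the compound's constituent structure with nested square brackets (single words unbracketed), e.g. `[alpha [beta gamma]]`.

[[village [mountain [forest pitch]]] brewer]

At the top level: head "brewer"; modifier "village mountain forest pitch".
"village mountain forest pitch" → head "pitch" (specifically "mountain forest pitch"), modifier "village".
"mountain forest pitch" → head "pitch" (specifically "forest pitch"), modifier "mountain".
"forest pitch" → head "pitch", modifier "forest".
Assembled: [[village [mountain [forest pitch]]] brewer].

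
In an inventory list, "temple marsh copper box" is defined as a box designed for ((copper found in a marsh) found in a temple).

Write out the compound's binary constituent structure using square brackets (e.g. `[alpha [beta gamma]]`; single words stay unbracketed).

[[temple [marsh copper]] box]

The outermost head in the paraphrase is "box", modified by "temple marsh copper".
Within "temple marsh copper", the head is "copper" (specifically "marsh copper") and the modifier is "temple".
Within "marsh copper", the head is "copper" and the modifier is "marsh".
Putting it together: [[temple [marsh copper]] box].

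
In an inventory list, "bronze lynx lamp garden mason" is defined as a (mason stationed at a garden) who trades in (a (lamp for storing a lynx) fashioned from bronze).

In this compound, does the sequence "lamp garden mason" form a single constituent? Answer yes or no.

The top-level split is [bronze lynx lamp] [garden mason]; the full structure is [[bronze [lynx lamp]] [garden mason]].
"lamp garden mason" straddles a constituent boundary, so it is not a single unit.

no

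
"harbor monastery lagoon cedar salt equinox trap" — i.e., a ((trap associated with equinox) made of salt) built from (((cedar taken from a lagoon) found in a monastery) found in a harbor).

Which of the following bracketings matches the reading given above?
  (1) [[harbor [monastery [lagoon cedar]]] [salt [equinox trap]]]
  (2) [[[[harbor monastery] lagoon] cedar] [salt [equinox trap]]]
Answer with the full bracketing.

[[harbor [monastery [lagoon cedar]]] [salt [equinox trap]]]

The paraphrase's head is the "trap" part ("salt equinox trap"); its modifier is "harbor monastery lagoon cedar".
That top-level split, carried through the inner groups, gives [[harbor [monastery [lagoon cedar]]] [salt [equinox trap]]].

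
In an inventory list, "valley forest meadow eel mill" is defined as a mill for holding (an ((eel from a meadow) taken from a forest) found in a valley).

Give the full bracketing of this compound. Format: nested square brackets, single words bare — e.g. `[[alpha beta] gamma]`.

Overall it is a kind of mill; the modifier is "valley forest meadow eel".
Within "valley forest meadow eel", the head is "eel" (specifically "forest meadow eel") and the modifier is "valley".
Within "forest meadow eel", the head is "eel" (specifically "meadow eel") and the modifier is "forest".
Within "meadow eel", the head is "eel" and the modifier is "meadow".
Assembled: [[valley [forest [meadow eel]]] mill].

[[valley [forest [meadow eel]]] mill]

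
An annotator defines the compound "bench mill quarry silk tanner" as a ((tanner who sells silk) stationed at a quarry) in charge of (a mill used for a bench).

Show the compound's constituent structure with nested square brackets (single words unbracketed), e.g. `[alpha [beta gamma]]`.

The outermost head in the paraphrase is "tanner" (specifically "quarry silk tanner"), modified by "bench mill".
"bench mill" → head "mill", modifier "bench".
"quarry silk tanner" → head "tanner" (specifically "silk tanner"), modifier "quarry".
"silk tanner" → head "tanner", modifier "silk".
So the structure is [[bench mill] [quarry [silk tanner]]].

[[bench mill] [quarry [silk tanner]]]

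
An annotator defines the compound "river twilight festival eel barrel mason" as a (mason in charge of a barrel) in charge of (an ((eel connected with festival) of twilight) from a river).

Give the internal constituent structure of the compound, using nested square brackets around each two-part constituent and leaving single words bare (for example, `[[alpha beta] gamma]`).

The outermost head in the paraphrase is "mason" (specifically "barrel mason"), modified by "river twilight festival eel".
Within "river twilight festival eel", the head is "eel" (specifically "twilight festival eel") and the modifier is "river".
Within "twilight festival eel", the head is "eel" (specifically "festival eel") and the modifier is "twilight".
Within "festival eel", the head is "eel" and the modifier is "festival".
Within "barrel mason", the head is "mason" and the modifier is "barrel".
So the structure is [[river [twilight [festival eel]]] [barrel mason]].

[[river [twilight [festival eel]]] [barrel mason]]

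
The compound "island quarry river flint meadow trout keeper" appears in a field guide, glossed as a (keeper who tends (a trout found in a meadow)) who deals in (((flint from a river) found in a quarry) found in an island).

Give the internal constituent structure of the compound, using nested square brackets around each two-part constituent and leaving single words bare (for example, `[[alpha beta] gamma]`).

Whole compound: head "keeper" (specifically "meadow trout keeper"), modifier "island quarry river flint".
Within "island quarry river flint", the head is "flint" (specifically "quarry river flint") and the modifier is "island".
Within "quarry river flint", the head is "flint" (specifically "river flint") and the modifier is "quarry".
Within "river flint", the head is "flint" and the modifier is "river".
Within "meadow trout keeper", the head is "keeper" and the modifier is "meadow trout".
Within "meadow trout", the head is "trout" and the modifier is "meadow".
So the structure is [[island [quarry [river flint]]] [[meadow trout] keeper]].

[[island [quarry [river flint]]] [[meadow trout] keeper]]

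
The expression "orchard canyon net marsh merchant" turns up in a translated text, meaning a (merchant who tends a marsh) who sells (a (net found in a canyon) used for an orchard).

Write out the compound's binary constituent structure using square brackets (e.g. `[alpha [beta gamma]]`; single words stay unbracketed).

[[orchard [canyon net]] [marsh merchant]]

The outermost head in the paraphrase is "merchant" (specifically "marsh merchant"), modified by "orchard canyon net".
Inside "orchard canyon net": head "net" (specifically "canyon net"), modifier "orchard".
Inside "canyon net": head "net", modifier "canyon".
Inside "marsh merchant": head "merchant", modifier "marsh".
Assembled: [[orchard [canyon net]] [marsh merchant]].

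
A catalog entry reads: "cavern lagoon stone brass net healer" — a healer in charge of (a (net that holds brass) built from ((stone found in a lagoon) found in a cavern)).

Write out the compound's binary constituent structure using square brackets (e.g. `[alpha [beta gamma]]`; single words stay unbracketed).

At the top level: head "healer"; modifier "cavern lagoon stone brass net".
"cavern lagoon stone brass net" → head "net" (specifically "brass net"), modifier "cavern lagoon stone".
"cavern lagoon stone" → head "stone" (specifically "lagoon stone"), modifier "cavern".
"lagoon stone" → head "stone", modifier "lagoon".
"brass net" → head "net", modifier "brass".
Putting it together: [[[cavern [lagoon stone]] [brass net]] healer].

[[[cavern [lagoon stone]] [brass net]] healer]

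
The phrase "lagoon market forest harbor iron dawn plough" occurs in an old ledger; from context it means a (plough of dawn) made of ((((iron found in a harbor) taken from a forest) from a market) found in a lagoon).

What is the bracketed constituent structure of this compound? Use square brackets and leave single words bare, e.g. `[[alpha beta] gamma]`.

At the top level: head "plough" (specifically "dawn plough"); modifier "lagoon market forest harbor iron".
Within "lagoon market forest harbor iron", the head is "iron" (specifically "market forest harbor iron") and the modifier is "lagoon".
Within "market forest harbor iron", the head is "iron" (specifically "forest harbor iron") and the modifier is "market".
Within "forest harbor iron", the head is "iron" (specifically "harbor iron") and the modifier is "forest".
Within "harbor iron", the head is "iron" and the modifier is "harbor".
Within "dawn plough", the head is "plough" and the modifier is "dawn".
Putting it together: [[lagoon [market [forest [harbor iron]]]] [dawn plough]].

[[lagoon [market [forest [harbor iron]]]] [dawn plough]]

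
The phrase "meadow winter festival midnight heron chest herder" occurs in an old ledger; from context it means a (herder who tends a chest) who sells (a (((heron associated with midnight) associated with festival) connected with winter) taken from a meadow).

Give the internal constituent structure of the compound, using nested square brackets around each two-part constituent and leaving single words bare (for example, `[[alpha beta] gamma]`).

At the top level: head "herder" (specifically "chest herder"); modifier "meadow winter festival midnight heron".
Within "meadow winter festival midnight heron", the head is "heron" (specifically "winter festival midnight heron") and the modifier is "meadow".
Within "winter festival midnight heron", the head is "heron" (specifically "festival midnight heron") and the modifier is "winter".
Within "festival midnight heron", the head is "heron" (specifically "midnight heron") and the modifier is "festival".
Within "midnight heron", the head is "heron" and the modifier is "midnight".
Within "chest herder", the head is "herder" and the modifier is "chest".
Putting it together: [[meadow [winter [festival [midnight heron]]]] [chest herder]].

[[meadow [winter [festival [midnight heron]]]] [chest herder]]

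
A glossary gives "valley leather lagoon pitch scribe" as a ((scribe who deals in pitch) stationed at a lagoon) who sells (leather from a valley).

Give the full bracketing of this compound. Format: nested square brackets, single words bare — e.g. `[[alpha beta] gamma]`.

[[valley leather] [lagoon [pitch scribe]]]

At the top level: head "scribe" (specifically "lagoon pitch scribe"); modifier "valley leather".
Within "valley leather", the head is "leather" and the modifier is "valley".
Within "lagoon pitch scribe", the head is "scribe" (specifically "pitch scribe") and the modifier is "lagoon".
Within "pitch scribe", the head is "scribe" and the modifier is "pitch".
Assembled: [[valley leather] [lagoon [pitch scribe]]].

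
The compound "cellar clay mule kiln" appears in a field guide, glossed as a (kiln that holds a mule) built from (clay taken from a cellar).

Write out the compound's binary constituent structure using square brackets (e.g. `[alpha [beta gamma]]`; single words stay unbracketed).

The outermost head in the paraphrase is "kiln" (specifically "mule kiln"), modified by "cellar clay".
"cellar clay" → head "clay", modifier "cellar".
"mule kiln" → head "kiln", modifier "mule".
So the structure is [[cellar clay] [mule kiln]].

[[cellar clay] [mule kiln]]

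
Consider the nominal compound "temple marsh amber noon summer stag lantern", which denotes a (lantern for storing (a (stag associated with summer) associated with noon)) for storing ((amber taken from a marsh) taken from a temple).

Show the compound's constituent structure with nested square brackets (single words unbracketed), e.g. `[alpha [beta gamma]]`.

Overall it is a kind of lantern (specifically "noon summer stag lantern"); the modifier is "temple marsh amber".
"temple marsh amber" → head "amber" (specifically "marsh amber"), modifier "temple".
"marsh amber" → head "amber", modifier "marsh".
"noon summer stag lantern" → head "lantern", modifier "noon summer stag".
"noon summer stag" → head "stag" (specifically "summer stag"), modifier "noon".
"summer stag" → head "stag", modifier "summer".
Assembled: [[temple [marsh amber]] [[noon [summer stag]] lantern]].

[[temple [marsh amber]] [[noon [summer stag]] lantern]]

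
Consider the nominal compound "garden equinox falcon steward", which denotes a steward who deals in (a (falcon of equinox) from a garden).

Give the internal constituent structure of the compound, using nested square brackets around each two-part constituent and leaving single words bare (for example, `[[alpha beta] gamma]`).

At the top level: head "steward"; modifier "garden equinox falcon".
Within "garden equinox falcon", the head is "falcon" (specifically "equinox falcon") and the modifier is "garden".
Within "equinox falcon", the head is "falcon" and the modifier is "equinox".
Assembled: [[garden [equinox falcon]] steward].

[[garden [equinox falcon]] steward]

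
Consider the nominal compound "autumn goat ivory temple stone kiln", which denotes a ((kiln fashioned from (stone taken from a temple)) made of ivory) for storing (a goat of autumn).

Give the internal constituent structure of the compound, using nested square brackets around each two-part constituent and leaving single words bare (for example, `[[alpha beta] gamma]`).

[[autumn goat] [ivory [[temple stone] kiln]]]

At the top level: head "kiln" (specifically "ivory temple stone kiln"); modifier "autumn goat".
Within "autumn goat", the head is "goat" and the modifier is "autumn".
Within "ivory temple stone kiln", the head is "kiln" (specifically "temple stone kiln") and the modifier is "ivory".
Within "temple stone kiln", the head is "kiln" and the modifier is "temple stone".
Within "temple stone", the head is "stone" and the modifier is "temple".
So the structure is [[autumn goat] [ivory [[temple stone] kiln]]].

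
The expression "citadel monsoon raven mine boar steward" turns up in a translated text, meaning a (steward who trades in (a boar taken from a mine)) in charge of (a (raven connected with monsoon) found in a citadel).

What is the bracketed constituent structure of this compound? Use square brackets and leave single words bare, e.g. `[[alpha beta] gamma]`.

[[citadel [monsoon raven]] [[mine boar] steward]]

Overall it is a kind of steward (specifically "mine boar steward"); the modifier is "citadel monsoon raven".
"citadel monsoon raven" → head "raven" (specifically "monsoon raven"), modifier "citadel".
"monsoon raven" → head "raven", modifier "monsoon".
"mine boar steward" → head "steward", modifier "mine boar".
"mine boar" → head "boar", modifier "mine".
So the structure is [[citadel [monsoon raven]] [[mine boar] steward]].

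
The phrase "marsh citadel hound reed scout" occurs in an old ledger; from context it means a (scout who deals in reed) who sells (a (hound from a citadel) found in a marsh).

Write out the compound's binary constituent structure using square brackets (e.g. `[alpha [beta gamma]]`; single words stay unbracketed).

At the top level: head "scout" (specifically "reed scout"); modifier "marsh citadel hound".
Inside "marsh citadel hound": head "hound" (specifically "citadel hound"), modifier "marsh".
Inside "citadel hound": head "hound", modifier "citadel".
Inside "reed scout": head "scout", modifier "reed".
Assembled: [[marsh [citadel hound]] [reed scout]].

[[marsh [citadel hound]] [reed scout]]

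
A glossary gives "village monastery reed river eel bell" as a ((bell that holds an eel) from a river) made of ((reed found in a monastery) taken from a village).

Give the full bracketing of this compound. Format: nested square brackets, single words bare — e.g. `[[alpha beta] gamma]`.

[[village [monastery reed]] [river [eel bell]]]

At the top level: head "bell" (specifically "river eel bell"); modifier "village monastery reed".
Inside "village monastery reed": head "reed" (specifically "monastery reed"), modifier "village".
Inside "monastery reed": head "reed", modifier "monastery".
Inside "river eel bell": head "bell" (specifically "eel bell"), modifier "river".
Inside "eel bell": head "bell", modifier "eel".
So the structure is [[village [monastery reed]] [river [eel bell]]].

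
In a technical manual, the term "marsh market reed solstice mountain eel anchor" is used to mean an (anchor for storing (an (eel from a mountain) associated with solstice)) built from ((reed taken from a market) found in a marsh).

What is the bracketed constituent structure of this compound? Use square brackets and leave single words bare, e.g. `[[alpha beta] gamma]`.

[[marsh [market reed]] [[solstice [mountain eel]] anchor]]

The outermost head in the paraphrase is "anchor" (specifically "solstice mountain eel anchor"), modified by "marsh market reed".
Inside "marsh market reed": head "reed" (specifically "market reed"), modifier "marsh".
Inside "market reed": head "reed", modifier "market".
Inside "solstice mountain eel anchor": head "anchor", modifier "solstice mountain eel".
Inside "solstice mountain eel": head "eel" (specifically "mountain eel"), modifier "solstice".
Inside "mountain eel": head "eel", modifier "mountain".
Putting it together: [[marsh [market reed]] [[solstice [mountain eel]] anchor]].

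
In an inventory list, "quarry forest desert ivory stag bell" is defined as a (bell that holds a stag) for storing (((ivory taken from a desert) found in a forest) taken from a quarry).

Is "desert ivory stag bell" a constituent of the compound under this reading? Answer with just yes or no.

The top-level split is [quarry forest desert ivory] [stag bell]; the full structure is [[quarry [forest [desert ivory]]] [stag bell]].
"desert ivory stag bell" straddles a constituent boundary, so it is not a single unit.

no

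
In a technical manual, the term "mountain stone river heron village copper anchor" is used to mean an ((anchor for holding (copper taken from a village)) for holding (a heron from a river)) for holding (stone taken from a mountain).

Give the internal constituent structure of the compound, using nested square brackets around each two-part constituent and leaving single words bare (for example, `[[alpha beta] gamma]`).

Overall it is a kind of anchor (specifically "river heron village copper anchor"); the modifier is "mountain stone".
Within "mountain stone", the head is "stone" and the modifier is "mountain".
Within "river heron village copper anchor", the head is "anchor" (specifically "village copper anchor") and the modifier is "river heron".
Within "river heron", the head is "heron" and the modifier is "river".
Within "village copper anchor", the head is "anchor" and the modifier is "village copper".
Within "village copper", the head is "copper" and the modifier is "village".
Putting it together: [[mountain stone] [[river heron] [[village copper] anchor]]].

[[mountain stone] [[river heron] [[village copper] anchor]]]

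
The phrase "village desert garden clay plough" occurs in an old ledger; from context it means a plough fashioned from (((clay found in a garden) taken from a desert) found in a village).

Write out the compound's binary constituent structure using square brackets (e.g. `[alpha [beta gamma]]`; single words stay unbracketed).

[[village [desert [garden clay]]] plough]

Overall it is a kind of plough; the modifier is "village desert garden clay".
"village desert garden clay" → head "clay" (specifically "desert garden clay"), modifier "village".
"desert garden clay" → head "clay" (specifically "garden clay"), modifier "desert".
"garden clay" → head "clay", modifier "garden".
Putting it together: [[village [desert [garden clay]]] plough].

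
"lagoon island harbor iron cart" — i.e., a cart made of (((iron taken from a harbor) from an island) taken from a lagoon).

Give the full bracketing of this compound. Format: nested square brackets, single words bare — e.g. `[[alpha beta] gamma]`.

The outermost head in the paraphrase is "cart", modified by "lagoon island harbor iron".
Within "lagoon island harbor iron", the head is "iron" (specifically "island harbor iron") and the modifier is "lagoon".
Within "island harbor iron", the head is "iron" (specifically "harbor iron") and the modifier is "island".
Within "harbor iron", the head is "iron" and the modifier is "harbor".
Assembled: [[lagoon [island [harbor iron]]] cart].

[[lagoon [island [harbor iron]]] cart]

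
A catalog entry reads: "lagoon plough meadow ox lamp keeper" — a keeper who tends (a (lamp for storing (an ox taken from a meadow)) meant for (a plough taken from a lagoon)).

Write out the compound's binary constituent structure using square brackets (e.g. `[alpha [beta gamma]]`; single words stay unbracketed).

Whole compound: head "keeper", modifier "lagoon plough meadow ox lamp".
"lagoon plough meadow ox lamp" → head "lamp" (specifically "meadow ox lamp"), modifier "lagoon plough".
"lagoon plough" → head "plough", modifier "lagoon".
"meadow ox lamp" → head "lamp", modifier "meadow ox".
"meadow ox" → head "ox", modifier "meadow".
So the structure is [[[lagoon plough] [[meadow ox] lamp]] keeper].

[[[lagoon plough] [[meadow ox] lamp]] keeper]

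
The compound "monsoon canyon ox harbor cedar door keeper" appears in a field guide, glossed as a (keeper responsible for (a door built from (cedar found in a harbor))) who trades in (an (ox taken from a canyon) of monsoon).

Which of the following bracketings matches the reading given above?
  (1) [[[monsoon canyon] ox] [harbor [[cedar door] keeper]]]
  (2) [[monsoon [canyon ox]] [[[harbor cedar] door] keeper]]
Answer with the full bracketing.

[[monsoon [canyon ox]] [[[harbor cedar] door] keeper]]

The paraphrase's head is the "keeper" part ("harbor cedar door keeper"); its modifier is "monsoon canyon ox".
That top-level split, carried through the inner groups, gives [[monsoon [canyon ox]] [[[harbor cedar] door] keeper]].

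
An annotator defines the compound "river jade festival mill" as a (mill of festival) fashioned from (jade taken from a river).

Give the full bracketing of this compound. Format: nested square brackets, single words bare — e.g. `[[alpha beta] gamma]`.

[[river jade] [festival mill]]

Overall it is a kind of mill (specifically "festival mill"); the modifier is "river jade".
Inside "river jade": head "jade", modifier "river".
Inside "festival mill": head "mill", modifier "festival".
Assembled: [[river jade] [festival mill]].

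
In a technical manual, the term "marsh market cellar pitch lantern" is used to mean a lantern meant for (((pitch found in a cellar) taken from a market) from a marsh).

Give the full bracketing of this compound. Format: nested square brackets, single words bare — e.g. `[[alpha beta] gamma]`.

[[marsh [market [cellar pitch]]] lantern]

At the top level: head "lantern"; modifier "marsh market cellar pitch".
"marsh market cellar pitch" → head "pitch" (specifically "market cellar pitch"), modifier "marsh".
"market cellar pitch" → head "pitch" (specifically "cellar pitch"), modifier "market".
"cellar pitch" → head "pitch", modifier "cellar".
Assembled: [[marsh [market [cellar pitch]]] lantern].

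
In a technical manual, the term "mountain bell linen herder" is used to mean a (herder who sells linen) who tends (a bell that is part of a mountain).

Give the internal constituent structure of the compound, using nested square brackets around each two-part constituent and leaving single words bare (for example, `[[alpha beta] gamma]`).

Overall it is a kind of herder (specifically "linen herder"); the modifier is "mountain bell".
"mountain bell" → head "bell", modifier "mountain".
"linen herder" → head "herder", modifier "linen".
So the structure is [[mountain bell] [linen herder]].

[[mountain bell] [linen herder]]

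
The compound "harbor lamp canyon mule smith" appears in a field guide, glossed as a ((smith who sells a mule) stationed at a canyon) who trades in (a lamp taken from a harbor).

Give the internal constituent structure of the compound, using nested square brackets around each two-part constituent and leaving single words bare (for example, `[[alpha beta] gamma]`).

[[harbor lamp] [canyon [mule smith]]]

The outermost head in the paraphrase is "smith" (specifically "canyon mule smith"), modified by "harbor lamp".
"harbor lamp" → head "lamp", modifier "harbor".
"canyon mule smith" → head "smith" (specifically "mule smith"), modifier "canyon".
"mule smith" → head "smith", modifier "mule".
Putting it together: [[harbor lamp] [canyon [mule smith]]].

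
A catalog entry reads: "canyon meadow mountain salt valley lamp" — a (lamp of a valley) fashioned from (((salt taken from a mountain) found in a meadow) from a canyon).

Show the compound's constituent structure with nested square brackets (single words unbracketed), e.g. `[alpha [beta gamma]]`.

The outermost head in the paraphrase is "lamp" (specifically "valley lamp"), modified by "canyon meadow mountain salt".
Within "canyon meadow mountain salt", the head is "salt" (specifically "meadow mountain salt") and the modifier is "canyon".
Within "meadow mountain salt", the head is "salt" (specifically "mountain salt") and the modifier is "meadow".
Within "mountain salt", the head is "salt" and the modifier is "mountain".
Within "valley lamp", the head is "lamp" and the modifier is "valley".
So the structure is [[canyon [meadow [mountain salt]]] [valley lamp]].

[[canyon [meadow [mountain salt]]] [valley lamp]]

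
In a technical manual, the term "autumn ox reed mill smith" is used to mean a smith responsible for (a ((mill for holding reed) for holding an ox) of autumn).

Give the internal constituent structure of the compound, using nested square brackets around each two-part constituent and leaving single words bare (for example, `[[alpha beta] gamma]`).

[[autumn [ox [reed mill]]] smith]

Whole compound: head "smith", modifier "autumn ox reed mill".
Within "autumn ox reed mill", the head is "mill" (specifically "ox reed mill") and the modifier is "autumn".
Within "ox reed mill", the head is "mill" (specifically "reed mill") and the modifier is "ox".
Within "reed mill", the head is "mill" and the modifier is "reed".
So the structure is [[autumn [ox [reed mill]]] smith].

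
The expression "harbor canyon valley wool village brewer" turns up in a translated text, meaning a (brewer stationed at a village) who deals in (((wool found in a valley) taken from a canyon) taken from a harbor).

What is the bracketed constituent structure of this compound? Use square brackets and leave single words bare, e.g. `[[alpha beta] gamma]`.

At the top level: head "brewer" (specifically "village brewer"); modifier "harbor canyon valley wool".
"harbor canyon valley wool" → head "wool" (specifically "canyon valley wool"), modifier "harbor".
"canyon valley wool" → head "wool" (specifically "valley wool"), modifier "canyon".
"valley wool" → head "wool", modifier "valley".
"village brewer" → head "brewer", modifier "village".
So the structure is [[harbor [canyon [valley wool]]] [village brewer]].

[[harbor [canyon [valley wool]]] [village brewer]]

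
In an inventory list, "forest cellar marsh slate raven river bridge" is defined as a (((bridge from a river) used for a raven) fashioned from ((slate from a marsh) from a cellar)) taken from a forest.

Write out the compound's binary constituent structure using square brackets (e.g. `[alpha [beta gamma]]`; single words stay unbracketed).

Whole compound: head "bridge" (specifically "cellar marsh slate raven river bridge"), modifier "forest".
Inside "cellar marsh slate raven river bridge": head "bridge" (specifically "raven river bridge"), modifier "cellar marsh slate".
Inside "cellar marsh slate": head "slate" (specifically "marsh slate"), modifier "cellar".
Inside "marsh slate": head "slate", modifier "marsh".
Inside "raven river bridge": head "bridge" (specifically "river bridge"), modifier "raven".
Inside "river bridge": head "bridge", modifier "river".
Assembled: [forest [[cellar [marsh slate]] [raven [river bridge]]]].

[forest [[cellar [marsh slate]] [raven [river bridge]]]]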